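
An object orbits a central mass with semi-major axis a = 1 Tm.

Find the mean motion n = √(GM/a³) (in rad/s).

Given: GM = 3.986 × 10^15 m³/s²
a = 1 Tm = 1 × 10^12 m
GM = 3.986 × 10^15 m³/s²
a³ = 1 × 10^36 m³
GM/a³ = (3.986 × 10^15) / (1 × 10^36) = 3.986 × 10^-21 s⁻²
n = √(GM/a³) = 6.31348 × 10^-11 rad/s ≈ 6.313 × 10^-11 rad/s

Final answer: n = 6.313 × 10^-11 rad/s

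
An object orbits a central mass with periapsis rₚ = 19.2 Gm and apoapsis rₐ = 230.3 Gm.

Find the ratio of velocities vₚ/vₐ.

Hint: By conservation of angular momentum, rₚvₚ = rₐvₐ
rₚ = 19.2 Gm = 1.92 × 10^10 m
rₐ = 230.3 Gm = 2.303 × 10^11 m
rₚvₚ = rₐvₐ  ⇒  vₚ/vₐ = rₐ/rₚ
vₚ/vₐ = (2.303 × 10^11) / (1.92 × 10^10) = 11.9948

Final answer: vₚ/vₐ = 11.99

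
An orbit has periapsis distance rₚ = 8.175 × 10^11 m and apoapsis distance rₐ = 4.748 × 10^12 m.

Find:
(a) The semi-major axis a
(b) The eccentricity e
rₚ = 8.175 × 10^11 m
rₐ = 4.748 × 10^12 m
(a) a = (rₚ + rₐ)/2 = 2.78275 × 10^12 m ≈ 2.783 × 10^12 m
(b) e = (rₐ − rₚ)/(rₐ + rₚ) = (3.9305 × 10^12) / (5.5655 × 10^12) = 0.706226

Final answer:
(a) a = 2.783 × 10^12 m
(b) e = 0.7062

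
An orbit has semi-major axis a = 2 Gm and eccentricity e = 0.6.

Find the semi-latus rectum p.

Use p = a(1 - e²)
a = 2 Gm = 2 × 10^9 m
e = 0.6,  e² = 0.36,  1 − e² = 0.64
p = a(1 − e²) = 2 × 10^9 m × 0.64 = 1.28 × 10^9 m ≈ 1.28 Gm

Final answer: p = 1.28 Gm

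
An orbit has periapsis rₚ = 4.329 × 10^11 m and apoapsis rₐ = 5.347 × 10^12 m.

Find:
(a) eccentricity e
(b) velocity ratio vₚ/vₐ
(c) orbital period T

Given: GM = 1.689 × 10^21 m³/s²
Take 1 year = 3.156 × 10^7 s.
rₚ = 4.329 × 10^11 m
rₐ = 5.347 × 10^12 m
GM = 1.689 × 10^21 m³/s²
a = (rₚ + rₐ)/2 = 2.88995 × 10^12 m
e = (rₐ − rₚ)/(rₐ + rₚ) = (4.9141 × 10^12) / (5.7799 × 10^12) = 0.850205
(a) e = 0.850205 ≈ 0.8502
(b) vₚ/vₐ = rₐ/rₚ (angular momentum) = (5.347 × 10^12) / (4.329 × 10^11) = 12.3516 ≈ 12.35
(c) a³ = 2.41363 × 10^37 m³;  T = 2π √(a³/GM) = 2π × 1.19542 × 10^8 s = 7.51105 × 10^8 s ≈ 23.8 years

Final answer:
(a) eccentricity e = 0.8502
(b) velocity ratio vₚ/vₐ = 12.35
(c) orbital period T = 23.8 years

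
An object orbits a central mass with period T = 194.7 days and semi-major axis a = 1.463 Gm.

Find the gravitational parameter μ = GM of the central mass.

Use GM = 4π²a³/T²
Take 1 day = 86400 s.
T = 194.7 days = 1.68221 × 10^7 s
a = 1.463 Gm = 1.463 × 10^9 m
a³ = 3.13136 × 10^27 m³
T² = 2.82982 × 10^14 s²
GM = 4π² × (3.13136 × 10^27) / (2.82982 × 10^14) = 4.36851 × 10^14 m³/s²
GM ≈ 4.369 × 10^14 m³/s²

Final answer: GM = 4.369 × 10^14 m³/s²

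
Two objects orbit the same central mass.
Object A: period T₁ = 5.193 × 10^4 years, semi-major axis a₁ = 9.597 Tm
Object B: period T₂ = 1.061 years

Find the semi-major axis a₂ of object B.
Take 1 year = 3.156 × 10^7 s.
T₁ = 5.193 × 10^4 years = 1.63891 × 10^12 s
T₂ = 1.061 years = 3.34852 × 10^7 s
a₁ = 9.597 Tm = 9.597 × 10^12 m
Kepler's third law: (T₂/T₁)² = (a₂/a₁)³  ⇒  a₂ = a₁ (T₂/T₁)^(2/3)
T₂/T₁ = 2.04313 × 10^-5
(T₂/T₁)^(2/3) = 0.000747363
a₂ = 9.597 × 10^12 m × 0.000747363 = 7.17244 × 10^9 m ≈ 7.172 Gm

Final answer: a₂ = 7.172 Gm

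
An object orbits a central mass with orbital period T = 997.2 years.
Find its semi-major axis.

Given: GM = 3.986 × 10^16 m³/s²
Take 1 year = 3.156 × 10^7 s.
T = 997.2 years = 3.14716 × 10^10 s
GM = 3.986 × 10^16 m³/s²
Kepler's third law: a³ = GM T² / (4π²)
T² = 9.90464 × 10^20 s²
a³ = (3.986 × 10^16) × (9.90464 × 10^20) / (4π²) = 1.00004 × 10^36 m³
a = (a³)^(1/3) = 1.00001 × 10^12 m ≈ 1 Tm

Final answer: 1 Tm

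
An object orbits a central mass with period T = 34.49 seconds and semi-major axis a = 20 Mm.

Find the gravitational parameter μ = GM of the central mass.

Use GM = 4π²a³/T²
T = 34.49 seconds
a = 20 Mm = 2 × 10^7 m
a³ = 8 × 10^21 m³
T² = 1189.56 s²
GM = 4π² × (8 × 10^21) / 1189.56 = 2.65499 × 10^20 m³/s²
GM ≈ 2.655 × 10^20 m³/s²

Final answer: GM = 2.655 × 10^20 m³/s²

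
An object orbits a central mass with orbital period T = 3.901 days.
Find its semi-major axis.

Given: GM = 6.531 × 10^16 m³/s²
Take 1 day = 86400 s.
T = 3.901 days = 337046 s
GM = 6.531 × 10^16 m³/s²
Kepler's third law: a³ = GM T² / (4π²)
T² = 1.136 × 10^11 s²
a³ = (6.531 × 10^16) × (1.136 × 10^11) / (4π²) = 1.87931 × 10^26 m³
a = (a³)^(1/3) = 5.72796 × 10^8 m ≈ 572.8 Mm

Final answer: 572.8 Mm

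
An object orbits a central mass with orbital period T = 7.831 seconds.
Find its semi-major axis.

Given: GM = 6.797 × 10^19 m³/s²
T = 7.831 seconds
GM = 6.797 × 10^19 m³/s²
Kepler's third law: a³ = GM T² / (4π²)
T² = 61.3246 s²
a³ = (6.797 × 10^19) × 61.3246 / (4π²) = 1.05583 × 10^20 m³
a = (a³)^(1/3) = 4.7264 × 10^6 m ≈ 4.726 × 10^6 m

Final answer: 4.726 × 10^6 m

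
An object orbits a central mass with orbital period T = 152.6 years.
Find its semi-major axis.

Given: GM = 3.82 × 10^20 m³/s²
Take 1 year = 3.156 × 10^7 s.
T = 152.6 years = 4.81606 × 10^9 s
GM = 3.82 × 10^20 m³/s²
Kepler's third law: a³ = GM T² / (4π²)
T² = 2.31944 × 10^19 s²
a³ = (3.82 × 10^20) × (2.31944 × 10^19) / (4π²) = 2.24433 × 10^38 m³
a = (a³)^(1/3) = 6.07709 × 10^12 m ≈ 6.077 Tm

Final answer: 6.077 Tm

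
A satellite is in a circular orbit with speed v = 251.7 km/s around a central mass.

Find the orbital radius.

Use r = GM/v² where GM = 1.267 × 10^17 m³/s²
v = 251.7 km/s = 251700 m/s
GM = 1.267 × 10^17 m³/s²
v² = 6.33529 × 10^10 m²/s²
r = GM/v² = (1.267 × 10^17) / (6.33529 × 10^10) = 1.99991 × 10^6 m ≈ 2 Mm

Final answer: 2 Mm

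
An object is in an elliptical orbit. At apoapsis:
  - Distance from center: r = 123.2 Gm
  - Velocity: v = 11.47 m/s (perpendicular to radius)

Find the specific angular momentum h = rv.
r = 123.2 Gm = 1.232 × 10^11 m
v = 11.47 m/s
h = rv = 1.232 × 10^11 × 11.47 = 1.4131 × 10^12 m²/s ≈ 1.413 × 10^12 m²/s

Final answer: h = 1.413 × 10^12 m²/s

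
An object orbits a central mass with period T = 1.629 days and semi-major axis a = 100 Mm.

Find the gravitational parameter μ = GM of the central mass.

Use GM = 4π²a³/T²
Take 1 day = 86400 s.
T = 1.629 days = 140746 s
a = 100 Mm = 1 × 10^8 m
a³ = 1 × 10^24 m³
T² = 1.98093 × 10^10 s²
GM = 4π² × (1 × 10^24) / (1.98093 × 10^10) = 1.99292 × 10^15 m³/s²
GM ≈ 1.993 × 10^15 m³/s²

Final answer: GM = 1.993 × 10^15 m³/s²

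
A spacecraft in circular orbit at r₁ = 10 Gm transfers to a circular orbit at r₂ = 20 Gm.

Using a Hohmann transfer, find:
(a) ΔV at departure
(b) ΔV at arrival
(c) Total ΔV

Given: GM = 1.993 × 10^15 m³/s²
r₁ = 10 Gm = 1 × 10^10 m
r₂ = 20 Gm = 2 × 10^10 m
GM = 1.993 × 10^15 m³/s²
Transfer ellipse: a_t = (r₁ + r₂)/2 = 1.5 × 10^10 m
Circular speed at r₁: v₁ = √(GM/r₁) = 446.43 m/s
Transfer speed at r₁ (periapsis): v₁ₜ = √(GM(2/r₁ − 1/a_t)) = 515.493 m/s
(a) ΔV₁ = v₁ₜ − v₁ = 69.063 m/s ≈ 69.06 m/s
Circular speed at r₂: v₂ = √(GM/r₂) = 315.674 m/s
Transfer speed at r₂ (apoapsis): v₂ₜ = √(GM(2/r₂ − 1/a_t)) = 257.747 m/s
(b) ΔV₂ = v₂ − v₂ₜ = 57.9272 m/s ≈ 57.93 m/s
(c) ΔV_total = ΔV₁ + ΔV₂ = 126.99 m/s ≈ 127 m/s

Final answer:
(a) ΔV₁ = 69.06 m/s
(b) ΔV₂ = 57.93 m/s
(c) ΔV_total = 127 m/s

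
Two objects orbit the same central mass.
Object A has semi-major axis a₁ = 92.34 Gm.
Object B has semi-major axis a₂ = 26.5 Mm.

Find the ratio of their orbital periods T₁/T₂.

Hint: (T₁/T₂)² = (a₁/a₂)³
a₁ = 92.34 Gm = 9.234 × 10^10 m
a₂ = 26.5 Mm = 2.65 × 10^7 m
a₁/a₂ = 3484.53
T₁/T₂ = (a₁/a₂)^(3/2) = (3484.53)^1.5 = 205691

Final answer: T₁/T₂ = 2.057 × 10^5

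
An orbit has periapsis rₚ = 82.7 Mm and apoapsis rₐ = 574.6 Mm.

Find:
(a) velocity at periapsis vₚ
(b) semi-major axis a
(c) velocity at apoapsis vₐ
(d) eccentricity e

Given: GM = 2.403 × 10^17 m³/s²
rₚ = 82.7 Mm = 8.27 × 10^7 m
rₐ = 574.6 Mm = 5.746 × 10^8 m
GM = 2.403 × 10^17 m³/s²
a = (rₚ + rₐ)/2 = 3.2865 × 10^8 m
e = (rₐ − rₚ)/(rₐ + rₚ) = (4.919 × 10^8) / (6.573 × 10^8) = 0.748365
(a) vₚ² = GM (2/rₚ − 1/a) = 2.403 × 10^17 × (2.41838 × 10^-8 − 3.04275 × 10^-9) = 5.08019 × 10^9 m²/s²;  vₚ = 71275.5 m/s ≈ 71.28 km/s
(b) a = 3.2865 × 10^8 m ≈ 328.6 Mm
(c) vₐ² = GM (2/rₐ − 1/a) = 2.403 × 10^17 × (3.48068 × 10^-9 − 3.04275 × 10^-9) = 1.05235 × 10^8 m²/s²;  vₐ = 10258.4 m/s ≈ 10.26 km/s
(d) e = 0.748365 ≈ 0.7484

Final answer:
(a) velocity at periapsis vₚ = 71.28 km/s
(b) semi-major axis a = 328.6 Mm
(c) velocity at apoapsis vₐ = 10.26 km/s
(d) eccentricity e = 0.7484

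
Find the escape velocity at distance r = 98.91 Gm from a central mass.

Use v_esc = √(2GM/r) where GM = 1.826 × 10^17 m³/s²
r = 98.91 Gm = 9.891 × 10^10 m
GM = 1.826 × 10^17 m³/s²
2GM/r = 2 × (1.826 × 10^17) / (9.891 × 10^10) = 3.69225 × 10^6 m²/s²
v_esc = √(2GM/r) = 1921.52 m/s ≈ 1.922 km/s

Final answer: 1.922 km/s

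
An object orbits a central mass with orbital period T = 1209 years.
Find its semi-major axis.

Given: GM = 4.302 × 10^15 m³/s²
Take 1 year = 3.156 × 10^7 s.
T = 1209 years = 3.8156 × 10^10 s
GM = 4.302 × 10^15 m³/s²
Kepler's third law: a³ = GM T² / (4π²)
T² = 1.45588 × 10^21 s²
a³ = (4.302 × 10^15) × (1.45588 × 10^21) / (4π²) = 1.58649 × 10^35 m³
a = (a³)^(1/3) = 5.41351 × 10^11 m ≈ 5.414 × 10^11 m

Final answer: 5.414 × 10^11 m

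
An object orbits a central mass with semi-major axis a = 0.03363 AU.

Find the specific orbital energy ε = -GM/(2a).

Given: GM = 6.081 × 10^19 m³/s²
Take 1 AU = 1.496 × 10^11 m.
a = 0.03363 AU = 5.03105 × 10^9 m
GM = 6.081 × 10^19 m³/s²
2a = 1.00621 × 10^10 m
ε = −GM/(2a) = -6.04347 × 10^9 J/kg ≈ -6.043 GJ/kg

Final answer: -6.043 GJ/kg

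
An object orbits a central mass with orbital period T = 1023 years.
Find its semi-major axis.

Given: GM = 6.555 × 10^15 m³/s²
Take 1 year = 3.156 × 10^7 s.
T = 1023 years = 3.22859 × 10^10 s
GM = 6.555 × 10^15 m³/s²
Kepler's third law: a³ = GM T² / (4π²)
T² = 1.04238 × 10^21 s²
a³ = (6.555 × 10^15) × (1.04238 × 10^21) / (4π²) = 1.73077 × 10^35 m³
a = (a³)^(1/3) = 5.57288 × 10^11 m ≈ 557.3 Gm

Final answer: 557.3 Gm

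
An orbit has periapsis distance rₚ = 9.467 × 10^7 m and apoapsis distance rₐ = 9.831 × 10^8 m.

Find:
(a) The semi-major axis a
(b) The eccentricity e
rₚ = 9.467 × 10^7 m
rₐ = 9.831 × 10^8 m
(a) a = (rₚ + rₐ)/2 = 5.38885 × 10^8 m ≈ 5.389 × 10^8 m
(b) e = (rₐ − rₚ)/(rₐ + rₚ) = (8.8843 × 10^8) / (1.07777 × 10^9) = 0.824322

Final answer:
(a) a = 5.389 × 10^8 m
(b) e = 0.8243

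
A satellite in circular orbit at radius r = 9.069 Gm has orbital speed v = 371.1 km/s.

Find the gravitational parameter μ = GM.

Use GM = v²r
r = 9.069 Gm = 9.069 × 10^9 m
v = 371.1 km/s = 371100 m/s
v² = 1.37715 × 10^11 m²/s²
GM = v²r = 1.37715 × 10^11 × 9.069 × 10^9 = 1.24894 × 10^21 m³/s²
GM ≈ 1.249 × 10^21 m³/s²

Final answer: GM = 1.249 × 10^21 m³/s²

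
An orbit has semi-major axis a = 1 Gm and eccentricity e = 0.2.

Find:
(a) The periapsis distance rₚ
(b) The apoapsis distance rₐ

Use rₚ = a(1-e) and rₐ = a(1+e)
a = 1 Gm = 1 × 10^9 m
e = 0.2:  1 − e = 0.8,  1 + e = 1.2
(a) rₚ = a(1 − e) = 1 × 10^9 m × 0.8 = 8 × 10^8 m ≈ 800 Mm
(b) rₐ = a(1 + e) = 1 × 10^9 m × 1.2 = 1.2 × 10^9 m ≈ 1.2 Gm

Final answer:
(a) rₚ = 800 Mm
(b) rₐ = 1.2 Gm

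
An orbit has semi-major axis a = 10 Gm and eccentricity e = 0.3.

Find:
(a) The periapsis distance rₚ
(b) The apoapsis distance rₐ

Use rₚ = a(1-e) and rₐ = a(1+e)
a = 10 Gm = 1 × 10^10 m
e = 0.3:  1 − e = 0.7,  1 + e = 1.3
(a) rₚ = a(1 − e) = 1 × 10^10 m × 0.7 = 7 × 10^9 m ≈ 7 Gm
(b) rₐ = a(1 + e) = 1 × 10^10 m × 1.3 = 1.3 × 10^10 m ≈ 13 Gm

Final answer:
(a) rₚ = 7 Gm
(b) rₐ = 13 Gm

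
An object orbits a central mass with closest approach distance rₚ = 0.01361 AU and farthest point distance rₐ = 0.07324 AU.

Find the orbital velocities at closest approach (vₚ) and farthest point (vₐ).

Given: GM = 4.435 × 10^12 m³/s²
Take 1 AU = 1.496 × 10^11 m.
rₚ = 0.01361 AU = 2.03606 × 10^9 m
rₐ = 0.07324 AU = 1.09567 × 10^10 m
GM = 4.435 × 10^12 m³/s²
a = (rₚ + rₐ)/2 = 6.49638 × 10^9 m
Vis-viva: v² = GM (2/r − 1/a)
vₚ² = 4.435 × 10^12 × (9.82291 × 10^-10 − 1.53932 × 10^-10) = 3673.77 m²/s²
vₚ = 60.6117 m/s ≈ 60.61 m/s
vₐ² = 4.435 × 10^12 × (1.82537 × 10^-10 − 1.53932 × 10^-10) = 126.862 m²/s²
vₐ = 11.2633 m/s ≈ 11.26 m/s

Final answer: vₚ = 60.61 m/s, vₐ = 11.26 m/s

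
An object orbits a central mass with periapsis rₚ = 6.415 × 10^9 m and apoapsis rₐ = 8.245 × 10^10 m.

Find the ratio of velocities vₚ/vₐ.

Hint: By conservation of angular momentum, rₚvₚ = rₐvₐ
rₚ = 6.415 × 10^9 m
rₐ = 8.245 × 10^10 m
rₚvₚ = rₐvₐ  ⇒  vₚ/vₐ = rₐ/rₚ
vₚ/vₐ = (8.245 × 10^10) / (6.415 × 10^9) = 12.8527

Final answer: vₚ/vₐ = 12.85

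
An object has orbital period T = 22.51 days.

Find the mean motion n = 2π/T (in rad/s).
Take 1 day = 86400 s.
T = 22.51 days = 1.94486 × 10^6 s
n = 2π / (1.94486 × 10^6 s) = 3.23066 × 10^-6 rad/s ≈ 3.231 × 10^-6 rad/s

Final answer: n = 3.231 × 10^-6 rad/s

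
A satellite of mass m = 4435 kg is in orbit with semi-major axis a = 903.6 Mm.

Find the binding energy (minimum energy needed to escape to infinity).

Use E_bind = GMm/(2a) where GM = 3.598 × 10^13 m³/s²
a = 903.6 Mm = 9.036 × 10^8 m
GM = 3.598 × 10^13 m³/s²
m = 4435 kg
GMm = 3.598 × 10^13 × 4435 = 1.59571 × 10^17 m³·kg/s²
2a = 1.8072 × 10^9 m
E_bind = GMm/(2a) = 8.82975 × 10^7 J ≈ 88.3 MJ

Final answer: 88.3 MJ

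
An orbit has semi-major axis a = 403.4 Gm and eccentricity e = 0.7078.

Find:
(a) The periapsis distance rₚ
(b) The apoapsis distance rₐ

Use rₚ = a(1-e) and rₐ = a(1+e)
a = 403.4 Gm = 4.034 × 10^11 m
e = 0.7078:  1 − e = 0.2922,  1 + e = 1.7078
(a) rₚ = a(1 − e) = 4.034 × 10^11 m × 0.2922 = 1.17873 × 10^11 m ≈ 117.9 Gm
(b) rₐ = a(1 + e) = 4.034 × 10^11 m × 1.7078 = 6.88927 × 10^11 m ≈ 688.9 Gm

Final answer:
(a) rₚ = 117.9 Gm
(b) rₐ = 688.9 Gm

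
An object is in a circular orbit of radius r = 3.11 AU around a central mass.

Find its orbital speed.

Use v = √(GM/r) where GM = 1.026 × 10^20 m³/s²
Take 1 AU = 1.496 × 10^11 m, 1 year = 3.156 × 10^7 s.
r = 3.11 AU = 4.65256 × 10^11 m
GM = 1.026 × 10^20 m³/s²
GM/r = (1.026 × 10^20) / (4.65256 × 10^11) = 2.20524 × 10^8 m²/s²
v = √(GM/r) = 14850 m/s ≈ 3.133 AU/year

Final answer: 3.133 AU/year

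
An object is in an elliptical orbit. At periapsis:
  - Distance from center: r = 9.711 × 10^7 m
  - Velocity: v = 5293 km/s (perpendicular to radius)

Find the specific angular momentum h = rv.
r = 9.711 × 10^7 m
v = 5293 km/s = 5.293 × 10^6 m/s
h = rv = 9.711 × 10^7 × 5.293 × 10^6 = 5.14003 × 10^14 m²/s ≈ 5.14 × 10^14 m²/s

Final answer: h = 5.14 × 10^14 m²/s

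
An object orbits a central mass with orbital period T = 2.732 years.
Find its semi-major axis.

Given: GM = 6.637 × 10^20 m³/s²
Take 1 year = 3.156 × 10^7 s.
T = 2.732 years = 8.62219 × 10^7 s
GM = 6.637 × 10^20 m³/s²
Kepler's third law: a³ = GM T² / (4π²)
T² = 7.43422 × 10^15 s²
a³ = (6.637 × 10^20) × (7.43422 × 10^15) / (4π²) = 1.24982 × 10^35 m³
a = (a³)^(1/3) = 4.99976 × 10^11 m ≈ 500 Gm

Final answer: 500 Gm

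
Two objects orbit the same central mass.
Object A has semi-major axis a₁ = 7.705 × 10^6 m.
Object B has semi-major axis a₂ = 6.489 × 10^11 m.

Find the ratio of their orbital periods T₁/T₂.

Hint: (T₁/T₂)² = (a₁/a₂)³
a₁ = 7.705 × 10^6 m
a₂ = 6.489 × 10^11 m
a₁/a₂ = 1.18739 × 10^-5
T₁/T₂ = (a₁/a₂)^(3/2) = (1.18739 × 10^-5)^1.5 = 4.09159 × 10^-8

Final answer: T₁/T₂ = 4.092 × 10^-8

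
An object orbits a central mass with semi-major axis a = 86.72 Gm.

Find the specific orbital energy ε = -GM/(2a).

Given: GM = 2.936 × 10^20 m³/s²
a = 86.72 Gm = 8.672 × 10^10 m
GM = 2.936 × 10^20 m³/s²
2a = 1.7344 × 10^11 m
ε = −GM/(2a) = -1.6928 × 10^9 J/kg ≈ -1.693 GJ/kg

Final answer: -1.693 GJ/kg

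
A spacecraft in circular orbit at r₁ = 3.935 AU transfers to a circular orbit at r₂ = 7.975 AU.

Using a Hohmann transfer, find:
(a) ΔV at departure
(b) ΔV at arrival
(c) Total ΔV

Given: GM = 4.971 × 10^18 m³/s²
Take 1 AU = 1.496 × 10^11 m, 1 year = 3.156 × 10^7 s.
r₁ = 3.935 AU = 5.88676 × 10^11 m
r₂ = 7.975 AU = 1.19306 × 10^12 m
GM = 4.971 × 10^18 m³/s²
Transfer ellipse: a_t = (r₁ + r₂)/2 = 8.90868 × 10^11 m
Circular speed at r₁: v₁ = √(GM/r₁) = 2905.92 m/s
Transfer speed at r₁ (periapsis): v₁ₜ = √(GM(2/r₁ − 1/a_t)) = 3362.86 m/s
(a) ΔV₁ = v₁ₜ − v₁ = 456.935 m/s ≈ 456.9 m/s
Circular speed at r₂: v₂ = √(GM/r₂) = 2041.22 m/s
Transfer speed at r₂ (apoapsis): v₂ₜ = √(GM(2/r₂ − 1/a_t)) = 1659.29 m/s
(b) ΔV₂ = v₂ − v₂ₜ = 381.935 m/s ≈ 381.9 m/s
(c) ΔV_total = ΔV₁ + ΔV₂ = 838.869 m/s ≈ 0.177 AU/year

Final answer:
(a) ΔV₁ = 456.9 m/s
(b) ΔV₂ = 381.9 m/s
(c) ΔV_total = 0.177 AU/year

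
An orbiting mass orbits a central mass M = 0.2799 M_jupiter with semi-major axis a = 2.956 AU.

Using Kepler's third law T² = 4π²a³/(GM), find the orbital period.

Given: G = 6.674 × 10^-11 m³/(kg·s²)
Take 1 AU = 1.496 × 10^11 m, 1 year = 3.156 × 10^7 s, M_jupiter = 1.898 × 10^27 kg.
M = 0.2799 M_jupiter = 5.3125 × 10^26 kg
GM = G × M = 6.674 × 10^-11 × 5.3125 × 10^26 = 3.54556 × 10^16 m³/s²
a = 2.956 AU = 4.42218 × 10^11 m
a³ = 8.64785 × 10^34 m³
T = 2π √(a³/GM) = 2π √((8.64785 × 10^34) / (3.54556 × 10^16)) = 2π × 1.56175 × 10^9 s
T = 9.81276 × 10^9 s ≈ 310.9 years

Final answer: 310.9 years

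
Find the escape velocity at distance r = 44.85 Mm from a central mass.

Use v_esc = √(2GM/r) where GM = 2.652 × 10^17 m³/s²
r = 44.85 Mm = 4.485 × 10^7 m
GM = 2.652 × 10^17 m³/s²
2GM/r = 2 × (2.652 × 10^17) / (4.485 × 10^7) = 1.18261 × 10^10 m²/s²
v_esc = √(2GM/r) = 108748 m/s ≈ 108.7 km/s

Final answer: 108.7 km/s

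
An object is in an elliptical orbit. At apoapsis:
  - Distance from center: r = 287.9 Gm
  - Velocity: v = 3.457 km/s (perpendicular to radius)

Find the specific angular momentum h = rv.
r = 287.9 Gm = 2.879 × 10^11 m
v = 3.457 km/s = 3457 m/s
h = rv = 2.879 × 10^11 × 3457 = 9.9527 × 10^14 m²/s ≈ 9.953 × 10^14 m²/s

Final answer: h = 9.953 × 10^14 m²/s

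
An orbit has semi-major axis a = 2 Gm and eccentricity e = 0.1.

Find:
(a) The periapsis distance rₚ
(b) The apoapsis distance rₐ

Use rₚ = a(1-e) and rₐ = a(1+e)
a = 2 Gm = 2 × 10^9 m
e = 0.1:  1 − e = 0.9,  1 + e = 1.1
(a) rₚ = a(1 − e) = 2 × 10^9 m × 0.9 = 1.8 × 10^9 m ≈ 1.8 Gm
(b) rₐ = a(1 + e) = 2 × 10^9 m × 1.1 = 2.2 × 10^9 m ≈ 2.2 Gm

Final answer:
(a) rₚ = 1.8 Gm
(b) rₐ = 2.2 Gm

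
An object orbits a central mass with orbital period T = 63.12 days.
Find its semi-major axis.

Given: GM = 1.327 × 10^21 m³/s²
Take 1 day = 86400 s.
T = 63.12 days = 5.45357 × 10^6 s
GM = 1.327 × 10^21 m³/s²
Kepler's third law: a³ = GM T² / (4π²)
T² = 2.97414 × 10^13 s²
a³ = (1.327 × 10^21) × (2.97414 × 10^13) / (4π²) = 9.99707 × 10^32 m³
a = (a³)^(1/3) = 9.99902 × 10^10 m ≈ 99.99 Gm

Final answer: 99.99 Gm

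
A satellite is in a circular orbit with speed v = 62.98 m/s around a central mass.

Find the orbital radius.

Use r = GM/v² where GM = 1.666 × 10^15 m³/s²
v = 62.98 m/s
GM = 1.666 × 10^15 m³/s²
v² = 3966.48 m²/s²
r = GM/v² = (1.666 × 10^15) / 3966.48 = 4.2002 × 10^11 m ≈ 4.2 × 10^11 m

Final answer: 4.2 × 10^11 m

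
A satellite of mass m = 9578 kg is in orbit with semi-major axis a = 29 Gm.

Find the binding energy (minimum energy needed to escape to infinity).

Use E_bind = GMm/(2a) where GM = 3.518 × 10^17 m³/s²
a = 29 Gm = 2.9 × 10^10 m
GM = 3.518 × 10^17 m³/s²
m = 9578 kg
GMm = 3.518 × 10^17 × 9578 = 3.36954 × 10^21 m³·kg/s²
2a = 5.8 × 10^10 m
E_bind = GMm/(2a) = 5.80955 × 10^10 J ≈ 58.1 GJ

Final answer: 58.1 GJ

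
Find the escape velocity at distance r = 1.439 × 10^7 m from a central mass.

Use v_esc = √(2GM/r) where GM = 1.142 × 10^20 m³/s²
r = 1.439 × 10^7 m
GM = 1.142 × 10^20 m³/s²
2GM/r = 2 × (1.142 × 10^20) / (1.439 × 10^7) = 1.58721 × 10^13 m²/s²
v_esc = √(2GM/r) = 3.98398 × 10^6 m/s ≈ 3984 km/s

Final answer: 3984 km/s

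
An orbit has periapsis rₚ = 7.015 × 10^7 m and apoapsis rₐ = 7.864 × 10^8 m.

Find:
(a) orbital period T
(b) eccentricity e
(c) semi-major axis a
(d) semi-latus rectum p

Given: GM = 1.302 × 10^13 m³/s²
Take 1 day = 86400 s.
rₚ = 7.015 × 10^7 m
rₐ = 7.864 × 10^8 m
GM = 1.302 × 10^13 m³/s²
a = (rₚ + rₐ)/2 = 4.28275 × 10^8 m
e = (rₐ − rₚ)/(rₐ + rₚ) = (7.1625 × 10^8) / (8.5655 × 10^8) = 0.836203
(a) a³ = 7.8554 × 10^25 m³;  T = 2π √(a³/GM) = 2π × 2.45628 × 10^6 s = 1.54333 × 10^7 s ≈ 178.6 days
(b) e = 0.836203 ≈ 0.8362
(c) a = 4.28275 × 10^8 m ≈ 4.283 × 10^8 m
(d) 1 − e² = 0.300764;  p = a(1 − e²) = 4.28275 × 10^8 × 0.300764 = 1.2881 × 10^8 m ≈ 1.288 × 10^8 m

Final answer:
(a) orbital period T = 178.6 days
(b) eccentricity e = 0.8362
(c) semi-major axis a = 4.283 × 10^8 m
(d) semi-latus rectum p = 1.288 × 10^8 m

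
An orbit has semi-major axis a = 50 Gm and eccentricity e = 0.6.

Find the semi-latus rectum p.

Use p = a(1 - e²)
a = 50 Gm = 5 × 10^10 m
e = 0.6,  e² = 0.36,  1 − e² = 0.64
p = a(1 − e²) = 5 × 10^10 m × 0.64 = 3.2 × 10^10 m ≈ 32 Gm

Final answer: p = 32 Gm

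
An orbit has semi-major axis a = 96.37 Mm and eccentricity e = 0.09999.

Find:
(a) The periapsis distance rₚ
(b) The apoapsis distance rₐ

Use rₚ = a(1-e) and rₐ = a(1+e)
a = 96.37 Mm = 9.637 × 10^7 m
e = 0.09999:  1 − e = 0.90001,  1 + e = 1.09999
(a) rₚ = a(1 − e) = 9.637 × 10^7 m × 0.90001 = 8.6734 × 10^7 m ≈ 86.73 Mm
(b) rₐ = a(1 + e) = 9.637 × 10^7 m × 1.09999 = 1.06006 × 10^8 m ≈ 106 Mm

Final answer:
(a) rₚ = 86.73 Mm
(b) rₐ = 106 Mm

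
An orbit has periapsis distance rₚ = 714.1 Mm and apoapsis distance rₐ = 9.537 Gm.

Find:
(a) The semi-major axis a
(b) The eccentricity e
rₚ = 714.1 Mm = 7.141 × 10^8 m
rₐ = 9.537 Gm = 9.537 × 10^9 m
(a) a = (rₚ + rₐ)/2 = 5.12555 × 10^9 m ≈ 5.126 Gm
(b) e = (rₐ − rₚ)/(rₐ + rₚ) = (8.8229 × 10^9) / (1.02511 × 10^10) = 0.860678

Final answer:
(a) a = 5.126 Gm
(b) e = 0.8607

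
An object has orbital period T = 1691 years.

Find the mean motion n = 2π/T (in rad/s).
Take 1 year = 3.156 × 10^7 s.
T = 1691 years = 5.3368 × 10^10 s
n = 2π / (5.3368 × 10^10 s) = 1.17733 × 10^-10 rad/s ≈ 1.177 × 10^-10 rad/s

Final answer: n = 1.177 × 10^-10 rad/s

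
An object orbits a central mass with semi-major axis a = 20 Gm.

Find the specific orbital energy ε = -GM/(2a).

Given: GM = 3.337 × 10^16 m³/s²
a = 20 Gm = 2 × 10^10 m
GM = 3.337 × 10^16 m³/s²
2a = 4 × 10^10 m
ε = −GM/(2a) = -834250 J/kg ≈ -834.2 kJ/kg

Final answer: -834.2 kJ/kg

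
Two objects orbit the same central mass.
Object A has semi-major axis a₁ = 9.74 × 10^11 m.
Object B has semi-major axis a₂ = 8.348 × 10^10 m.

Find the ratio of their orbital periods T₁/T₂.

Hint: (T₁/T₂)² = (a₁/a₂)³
a₁ = 9.74 × 10^11 m
a₂ = 8.348 × 10^10 m
a₁/a₂ = 11.6675
T₁/T₂ = (a₁/a₂)^(3/2) = (11.6675)^1.5 = 39.8533

Final answer: T₁/T₂ = 39.85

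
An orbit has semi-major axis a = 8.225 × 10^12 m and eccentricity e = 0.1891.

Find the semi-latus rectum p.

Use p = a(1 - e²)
a = 8.225 × 10^12 m
e = 0.1891,  e² = 0.0357588,  1 − e² = 0.964241
p = a(1 − e²) = 8.225 × 10^12 m × 0.964241 = 7.93088 × 10^12 m ≈ 7.931 × 10^12 m

Final answer: p = 7.931 × 10^12 m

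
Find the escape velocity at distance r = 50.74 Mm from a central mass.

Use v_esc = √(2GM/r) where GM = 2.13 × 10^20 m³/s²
r = 50.74 Mm = 5.074 × 10^7 m
GM = 2.13 × 10^20 m³/s²
2GM/r = 2 × (2.13 × 10^20) / (5.074 × 10^7) = 8.39574 × 10^12 m²/s²
v_esc = √(2GM/r) = 2.89754 × 10^6 m/s ≈ 2898 km/s

Final answer: 2898 km/s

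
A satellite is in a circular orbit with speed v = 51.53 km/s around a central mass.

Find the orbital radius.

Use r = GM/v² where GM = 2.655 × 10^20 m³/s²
v = 51.53 km/s = 51530 m/s
GM = 2.655 × 10^20 m³/s²
v² = 2.65534 × 10^9 m²/s²
r = GM/v² = (2.655 × 10^20) / (2.65534 × 10^9) = 9.99872 × 10^10 m ≈ 99.99 Gm

Final answer: 99.99 Gm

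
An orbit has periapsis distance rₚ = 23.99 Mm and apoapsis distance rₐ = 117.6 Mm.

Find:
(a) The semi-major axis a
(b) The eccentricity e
rₚ = 23.99 Mm = 2.399 × 10^7 m
rₐ = 117.6 Mm = 1.176 × 10^8 m
(a) a = (rₚ + rₐ)/2 = 7.0795 × 10^7 m ≈ 70.8 Mm
(b) e = (rₐ − rₚ)/(rₐ + rₚ) = (9.361 × 10^7) / (1.4159 × 10^8) = 0.661134

Final answer:
(a) a = 70.8 Mm
(b) e = 0.6611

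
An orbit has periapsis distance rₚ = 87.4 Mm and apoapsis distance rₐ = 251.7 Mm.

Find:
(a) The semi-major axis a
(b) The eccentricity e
rₚ = 87.4 Mm = 8.74 × 10^7 m
rₐ = 251.7 Mm = 2.517 × 10^8 m
(a) a = (rₚ + rₐ)/2 = 1.6955 × 10^8 m ≈ 169.6 Mm
(b) e = (rₐ − rₚ)/(rₐ + rₚ) = (1.643 × 10^8) / (3.391 × 10^8) = 0.484518

Final answer:
(a) a = 169.6 Mm
(b) e = 0.4845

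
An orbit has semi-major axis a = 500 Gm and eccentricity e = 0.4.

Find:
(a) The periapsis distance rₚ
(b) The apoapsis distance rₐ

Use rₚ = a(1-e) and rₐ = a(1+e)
a = 500 Gm = 5 × 10^11 m
e = 0.4:  1 − e = 0.6,  1 + e = 1.4
(a) rₚ = a(1 − e) = 5 × 10^11 m × 0.6 = 3 × 10^11 m ≈ 300 Gm
(b) rₐ = a(1 + e) = 5 × 10^11 m × 1.4 = 7 × 10^11 m ≈ 700 Gm

Final answer:
(a) rₚ = 300 Gm
(b) rₐ = 700 Gm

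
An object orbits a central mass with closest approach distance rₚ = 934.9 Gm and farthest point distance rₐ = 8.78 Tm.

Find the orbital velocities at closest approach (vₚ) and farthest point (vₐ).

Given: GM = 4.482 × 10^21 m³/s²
rₚ = 934.9 Gm = 9.349 × 10^11 m
rₐ = 8.78 Tm = 8.78 × 10^12 m
GM = 4.482 × 10^21 m³/s²
a = (rₚ + rₐ)/2 = 4.85745 × 10^12 m
Vis-viva: v² = GM (2/r − 1/a)
vₚ² = 4.482 × 10^21 × (2.13927 × 10^-12 − 2.05869 × 10^-13) = 8.66548 × 10^9 m²/s²
vₚ = 93088.6 m/s ≈ 93.09 km/s
vₐ² = 4.482 × 10^21 × (2.2779 × 10^-13 − 2.05869 × 10^-13) = 9.82504 × 10^7 m²/s²
vₐ = 9912.13 m/s ≈ 9.912 km/s

Final answer: vₚ = 93.09 km/s, vₐ = 9.912 km/s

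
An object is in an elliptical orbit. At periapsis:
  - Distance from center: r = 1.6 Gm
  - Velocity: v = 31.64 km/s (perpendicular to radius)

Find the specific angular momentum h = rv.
r = 1.6 Gm = 1.6 × 10^9 m
v = 31.64 km/s = 31640 m/s
h = rv = 1.6 × 10^9 × 31640 = 5.0624 × 10^13 m²/s ≈ 5.062 × 10^13 m²/s

Final answer: h = 5.062 × 10^13 m²/s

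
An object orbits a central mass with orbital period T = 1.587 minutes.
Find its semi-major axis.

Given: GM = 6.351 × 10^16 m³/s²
T = 1.587 minutes = 95.22 s
GM = 6.351 × 10^16 m³/s²
Kepler's third law: a³ = GM T² / (4π²)
T² = 9066.85 s²
a³ = (6.351 × 10^16) × 9066.85 / (4π²) = 1.45861 × 10^19 m³
a = (a³)^(1/3) = 2.44332 × 10^6 m ≈ 2.443 × 10^6 m

Final answer: 2.443 × 10^6 m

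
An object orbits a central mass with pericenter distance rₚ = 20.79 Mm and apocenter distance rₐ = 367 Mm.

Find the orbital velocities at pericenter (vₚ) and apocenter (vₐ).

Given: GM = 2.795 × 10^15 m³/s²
rₚ = 20.79 Mm = 2.079 × 10^7 m
rₐ = 367 Mm = 3.67 × 10^8 m
GM = 2.795 × 10^15 m³/s²
a = (rₚ + rₐ)/2 = 1.93895 × 10^8 m
Vis-viva: v² = GM (2/r − 1/a)
vₚ² = 2.795 × 10^15 × (9.62001 × 10^-8 − 5.15743 × 10^-9) = 2.54464 × 10^8 m²/s²
vₚ = 15951.9 m/s ≈ 15.95 km/s
vₐ² = 2.795 × 10^15 × (5.44959 × 10^-9 − 5.15743 × 10^-9) = 816589 m²/s²
vₐ = 903.653 m/s ≈ 903.7 m/s

Final answer: vₚ = 15.95 km/s, vₐ = 903.7 m/s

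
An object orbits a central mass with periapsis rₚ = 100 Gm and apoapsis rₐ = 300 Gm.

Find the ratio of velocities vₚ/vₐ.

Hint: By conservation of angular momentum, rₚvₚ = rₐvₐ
rₚ = 100 Gm = 1 × 10^11 m
rₐ = 300 Gm = 3 × 10^11 m
rₚvₚ = rₐvₐ  ⇒  vₚ/vₐ = rₐ/rₚ
vₚ/vₐ = (3 × 10^11) / (1 × 10^11) = 3

Final answer: vₚ/vₐ = 3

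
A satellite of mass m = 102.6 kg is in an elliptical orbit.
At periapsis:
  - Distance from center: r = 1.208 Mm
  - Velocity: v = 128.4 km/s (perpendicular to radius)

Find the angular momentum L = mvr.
r = 1.208 Mm = 1.208 × 10^6 m
v = 128.4 km/s = 128400 m/s
vr = 128400 × 1.208 × 10^6 = 1.55107 × 10^11 m²/s
L = m × vr = 102.6 × 1.55107 × 10^11 = 1.5914 × 10^13 kg·m²/s ≈ 1.591 × 10^13 kg·m²/s

Final answer: L = 1.591 × 10^13 kg·m²/s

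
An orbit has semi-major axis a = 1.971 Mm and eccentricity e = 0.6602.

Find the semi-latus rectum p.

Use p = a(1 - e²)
a = 1.971 Mm = 1.971 × 10^6 m
e = 0.6602,  e² = 0.435864,  1 − e² = 0.564136
p = a(1 − e²) = 1.971 × 10^6 m × 0.564136 = 1.11191 × 10^6 m ≈ 1.112 Mm

Final answer: p = 1.112 Mm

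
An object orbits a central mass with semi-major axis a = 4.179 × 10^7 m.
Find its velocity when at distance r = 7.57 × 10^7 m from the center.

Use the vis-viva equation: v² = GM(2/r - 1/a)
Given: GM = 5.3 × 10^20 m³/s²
a = 4.179 × 10^7 m
r = 7.57 × 10^7 m
GM = 5.3 × 10^20 m³/s²
2/r − 1/a = 2.64201 × 10^-8 − 2.39292 × 10^-8 = 2.49091 × 10^-9 m⁻¹
v² = GM (2/r − 1/a) = 1.32018 × 10^12 m²/s²
v = 1.14899 × 10^6 m/s ≈ 1149 km/s

Final answer: 1149 km/s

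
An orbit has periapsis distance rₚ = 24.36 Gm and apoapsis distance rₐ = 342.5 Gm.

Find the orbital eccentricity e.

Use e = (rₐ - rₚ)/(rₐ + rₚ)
rₚ = 24.36 Gm = 2.436 × 10^10 m
rₐ = 342.5 Gm = 3.425 × 10^11 m
rₐ − rₚ = 3.1814 × 10^11 m
rₐ + rₚ = 3.6686 × 10^11 m
e = (rₐ − rₚ)/(rₐ + rₚ) = 0.867197

Final answer: e = 0.8672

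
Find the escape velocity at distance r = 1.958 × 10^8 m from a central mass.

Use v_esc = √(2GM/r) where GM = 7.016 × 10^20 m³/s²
r = 1.958 × 10^8 m
GM = 7.016 × 10^20 m³/s²
2GM/r = 2 × (7.016 × 10^20) / (1.958 × 10^8) = 7.1665 × 10^12 m²/s²
v_esc = √(2GM/r) = 2.67703 × 10^6 m/s ≈ 2677 km/s

Final answer: 2677 km/s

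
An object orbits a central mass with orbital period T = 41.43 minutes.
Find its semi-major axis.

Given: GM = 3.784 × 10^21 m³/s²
T = 41.43 minutes = 2485.8 s
GM = 3.784 × 10^21 m³/s²
Kepler's third law: a³ = GM T² / (4π²)
T² = 6.1792 × 10^6 s²
a³ = (3.784 × 10^21) × (6.1792 × 10^6) / (4π²) = 5.92275 × 10^26 m³
a = (a³)^(1/3) = 8.39798 × 10^8 m ≈ 839.8 Mm

Final answer: 839.8 Mm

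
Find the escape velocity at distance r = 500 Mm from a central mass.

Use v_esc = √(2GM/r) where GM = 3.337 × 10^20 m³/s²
r = 500 Mm = 5 × 10^8 m
GM = 3.337 × 10^20 m³/s²
2GM/r = 2 × (3.337 × 10^20) / (5 × 10^8) = 1.3348 × 10^12 m²/s²
v_esc = √(2GM/r) = 1.15534 × 10^6 m/s ≈ 1155 km/s

Final answer: 1155 km/s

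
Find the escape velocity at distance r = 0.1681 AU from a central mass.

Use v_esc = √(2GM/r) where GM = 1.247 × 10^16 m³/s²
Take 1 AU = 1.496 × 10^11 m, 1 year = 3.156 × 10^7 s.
r = 0.1681 AU = 2.51478 × 10^10 m
GM = 1.247 × 10^16 m³/s²
2GM/r = 2 × (1.247 × 10^16) / (2.51478 × 10^10) = 991738 m²/s²
v_esc = √(2GM/r) = 995.861 m/s ≈ 0.2101 AU/year

Final answer: 0.2101 AU/year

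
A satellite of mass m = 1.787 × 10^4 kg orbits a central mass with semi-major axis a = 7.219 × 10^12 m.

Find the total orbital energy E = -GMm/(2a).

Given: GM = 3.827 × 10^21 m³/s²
a = 7.219 × 10^12 m
GM = 3.827 × 10^21 m³/s²
2a = 1.4438 × 10^13 m
GMm = 3.827 × 10^21 × 17870 = 6.83885 × 10^25 m³·kg/s²
E = −GMm/(2a) = -4.7367 × 10^12 J ≈ -4.737 TJ

Final answer: -4.737 TJ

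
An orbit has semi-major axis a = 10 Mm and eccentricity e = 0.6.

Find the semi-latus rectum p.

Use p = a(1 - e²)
a = 10 Mm = 1 × 10^7 m
e = 0.6,  e² = 0.36,  1 − e² = 0.64
p = a(1 − e²) = 1 × 10^7 m × 0.64 = 6.4 × 10^6 m ≈ 6.4 Mm

Final answer: p = 6.4 Mm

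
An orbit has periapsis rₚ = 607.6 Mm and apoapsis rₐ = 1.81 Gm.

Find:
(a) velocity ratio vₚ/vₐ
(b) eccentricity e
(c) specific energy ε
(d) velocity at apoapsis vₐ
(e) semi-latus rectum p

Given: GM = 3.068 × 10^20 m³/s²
rₚ = 607.6 Mm = 6.076 × 10^8 m
rₐ = 1.81 Gm = 1.81 × 10^9 m
GM = 3.068 × 10^20 m³/s²
a = (rₚ + rₐ)/2 = 1.2088 × 10^9 m
e = (rₐ − rₚ)/(rₐ + rₚ) = (1.2024 × 10^9) / (2.4176 × 10^9) = 0.497353
(a) vₚ/vₐ = rₐ/rₚ (angular momentum) = (1.81 × 10^9) / (6.076 × 10^8) = 2.97893 ≈ 2.979
(b) e = 0.497353 ≈ 0.4974
(c) 2a = 2.4176 × 10^9 m;  ε = −GM/(2a) = -1.26903 × 10^11 J/kg ≈ -126.9 GJ/kg
(d) vₐ² = GM (2/rₐ − 1/a) = 3.068 × 10^20 × (1.10497 × 10^-9 − 8.27267 × 10^-10) = 8.52001 × 10^10 m²/s²;  vₐ = 291891 m/s ≈ 291.9 km/s
(e) 1 − e² = 0.75264;  p = a(1 − e²) = 1.2088 × 10^9 × 0.75264 = 9.09792 × 10^8 m ≈ 909.8 Mm

Final answer:
(a) velocity ratio vₚ/vₐ = 2.979
(b) eccentricity e = 0.4974
(c) specific energy ε = -126.9 GJ/kg
(d) velocity at apoapsis vₐ = 291.9 km/s
(e) semi-latus rectum p = 909.8 Mm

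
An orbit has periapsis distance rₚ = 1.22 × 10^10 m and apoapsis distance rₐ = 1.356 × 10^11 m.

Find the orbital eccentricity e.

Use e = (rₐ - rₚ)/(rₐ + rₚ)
rₚ = 1.22 × 10^10 m
rₐ = 1.356 × 10^11 m
rₐ − rₚ = 1.234 × 10^11 m
rₐ + rₚ = 1.478 × 10^11 m
e = (rₐ − rₚ)/(rₐ + rₚ) = 0.834912

Final answer: e = 0.8349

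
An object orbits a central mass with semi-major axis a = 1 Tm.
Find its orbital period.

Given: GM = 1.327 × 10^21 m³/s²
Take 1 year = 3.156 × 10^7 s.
a = 1 Tm = 1 × 10^12 m
GM = 1.327 × 10^21 m³/s²
a³ = 1 × 10^36 m³
T = 2π √(a³/GM) = 2π √((1 × 10^36) / (1.327 × 10^21)) = 2π × 2.74514 × 10^7 s
T = 1.72482 × 10^8 s ≈ 5.465 years

Final answer: 5.465 years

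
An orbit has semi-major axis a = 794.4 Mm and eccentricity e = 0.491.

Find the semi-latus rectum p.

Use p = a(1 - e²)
a = 794.4 Mm = 7.944 × 10^8 m
e = 0.491,  e² = 0.241081,  1 − e² = 0.758919
p = a(1 − e²) = 7.944 × 10^8 m × 0.758919 = 6.02885 × 10^8 m ≈ 602.9 Mm

Final answer: p = 602.9 Mm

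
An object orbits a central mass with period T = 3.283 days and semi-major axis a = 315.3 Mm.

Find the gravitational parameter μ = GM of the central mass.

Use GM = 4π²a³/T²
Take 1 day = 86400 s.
T = 3.283 days = 283651 s
a = 315.3 Mm = 3.153 × 10^8 m
a³ = 3.13453 × 10^25 m³
T² = 8.0458 × 10^10 s²
GM = 4π² × (3.13453 × 10^25) / (8.0458 × 10^10) = 1.53802 × 10^16 m³/s²
GM ≈ 1.538 × 10^16 m³/s²

Final answer: GM = 1.538 × 10^16 m³/s²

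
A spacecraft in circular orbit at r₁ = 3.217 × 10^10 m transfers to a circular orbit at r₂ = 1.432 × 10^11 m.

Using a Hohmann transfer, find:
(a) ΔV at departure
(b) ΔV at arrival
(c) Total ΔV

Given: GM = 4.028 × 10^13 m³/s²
r₁ = 3.217 × 10^10 m
r₂ = 1.432 × 10^11 m
GM = 4.028 × 10^13 m³/s²
Transfer ellipse: a_t = (r₁ + r₂)/2 = 8.7685 × 10^10 m
Circular speed at r₁: v₁ = √(GM/r₁) = 35.385 m/s
Transfer speed at r₁ (periapsis): v₁ₜ = √(GM(2/r₁ − 1/a_t)) = 45.2197 m/s
(a) ΔV₁ = v₁ₜ − v₁ = 9.83474 m/s ≈ 9.835 m/s
Circular speed at r₂: v₂ = √(GM/r₂) = 16.7716 m/s
Transfer speed at r₂ (apoapsis): v₂ₜ = √(GM(2/r₂ − 1/a_t)) = 10.1587 m/s
(b) ΔV₂ = v₂ − v₂ₜ = 6.6129 m/s ≈ 6.613 m/s
(c) ΔV_total = ΔV₁ + ΔV₂ = 16.4476 m/s ≈ 16.45 m/s

Final answer:
(a) ΔV₁ = 9.835 m/s
(b) ΔV₂ = 6.613 m/s
(c) ΔV_total = 16.45 m/s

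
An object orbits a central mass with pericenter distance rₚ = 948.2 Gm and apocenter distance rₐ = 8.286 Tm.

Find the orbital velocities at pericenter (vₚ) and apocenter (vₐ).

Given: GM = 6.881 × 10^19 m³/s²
rₚ = 948.2 Gm = 9.482 × 10^11 m
rₐ = 8.286 Tm = 8.286 × 10^12 m
GM = 6.881 × 10^19 m³/s²
a = (rₚ + rₐ)/2 = 4.6171 × 10^12 m
Vis-viva: v² = GM (2/r − 1/a)
vₚ² = 6.881 × 10^19 × (2.10926 × 10^-12 − 2.16586 × 10^-13) = 1.30235 × 10^8 m²/s²
vₚ = 11412 m/s ≈ 11.41 km/s
vₐ² = 6.881 × 10^19 × (2.41371 × 10^-13 − 2.16586 × 10^-13) = 1.70544 × 10^6 m²/s²
vₐ = 1305.93 m/s ≈ 1.306 km/s

Final answer: vₚ = 11.41 km/s, vₐ = 1.306 km/s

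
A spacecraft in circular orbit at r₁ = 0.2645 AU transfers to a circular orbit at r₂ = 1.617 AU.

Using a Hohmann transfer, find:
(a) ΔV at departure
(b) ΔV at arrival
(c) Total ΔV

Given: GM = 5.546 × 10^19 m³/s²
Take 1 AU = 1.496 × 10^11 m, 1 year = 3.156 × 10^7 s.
r₁ = 0.2645 AU = 3.95692 × 10^10 m
r₂ = 1.617 AU = 2.41903 × 10^11 m
GM = 5.546 × 10^19 m³/s²
Transfer ellipse: a_t = (r₁ + r₂)/2 = 1.40736 × 10^11 m
Circular speed at r₁: v₁ = √(GM/r₁) = 37437.9 m/s
Transfer speed at r₁ (periapsis): v₁ₜ = √(GM(2/r₁ − 1/a_t)) = 49082.8 m/s
(a) ΔV₁ = v₁ₜ − v₁ = 11644.9 m/s ≈ 2.457 AU/year
Circular speed at r₂: v₂ = √(GM/r₂) = 15141.5 m/s
Transfer speed at r₂ (apoapsis): v₂ₜ = √(GM(2/r₂ − 1/a_t)) = 8028.69 m/s
(b) ΔV₂ = v₂ − v₂ₜ = 7112.81 m/s ≈ 1.501 AU/year
(c) ΔV_total = ΔV₁ + ΔV₂ = 18757.7 m/s ≈ 3.957 AU/year

Final answer:
(a) ΔV₁ = 2.457 AU/year
(b) ΔV₂ = 1.501 AU/year
(c) ΔV_total = 3.957 AU/year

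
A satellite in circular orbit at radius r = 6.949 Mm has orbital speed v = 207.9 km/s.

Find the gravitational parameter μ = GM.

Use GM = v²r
r = 6.949 Mm = 6.949 × 10^6 m
v = 207.9 km/s = 207900 m/s
v² = 4.32224 × 10^10 m²/s²
GM = v²r = 4.32224 × 10^10 × 6.949 × 10^6 = 3.00353 × 10^17 m³/s²
GM ≈ 3.004 × 10^17 m³/s²

Final answer: GM = 3.004 × 10^17 m³/s²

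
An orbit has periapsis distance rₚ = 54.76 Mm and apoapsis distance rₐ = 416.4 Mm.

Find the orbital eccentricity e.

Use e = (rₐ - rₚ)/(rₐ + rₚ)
rₚ = 54.76 Mm = 5.476 × 10^7 m
rₐ = 416.4 Mm = 4.164 × 10^8 m
rₐ − rₚ = 3.6164 × 10^8 m
rₐ + rₚ = 4.7116 × 10^8 m
e = (rₐ − rₚ)/(rₐ + rₚ) = 0.767552

Final answer: e = 0.7676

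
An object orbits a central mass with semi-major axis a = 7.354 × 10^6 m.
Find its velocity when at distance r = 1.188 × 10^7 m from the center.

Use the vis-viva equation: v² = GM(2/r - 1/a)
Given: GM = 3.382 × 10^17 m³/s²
a = 7.354 × 10^6 m
r = 1.188 × 10^7 m
GM = 3.382 × 10^17 m³/s²
2/r − 1/a = 1.6835 × 10^-7 − 1.3598 × 10^-7 = 3.23697 × 10^-8 m⁻¹
v² = GM (2/r − 1/a) = 1.09474 × 10^10 m²/s²
v = 104630 m/s ≈ 104.6 km/s

Final answer: 104.6 km/s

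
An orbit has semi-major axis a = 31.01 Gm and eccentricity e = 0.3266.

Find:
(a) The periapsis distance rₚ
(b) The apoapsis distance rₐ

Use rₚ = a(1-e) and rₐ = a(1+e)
a = 31.01 Gm = 3.101 × 10^10 m
e = 0.3266:  1 − e = 0.6734,  1 + e = 1.3266
(a) rₚ = a(1 − e) = 3.101 × 10^10 m × 0.6734 = 2.08821 × 10^10 m ≈ 20.88 Gm
(b) rₐ = a(1 + e) = 3.101 × 10^10 m × 1.3266 = 4.11379 × 10^10 m ≈ 41.14 Gm

Final answer:
(a) rₚ = 20.88 Gm
(b) rₐ = 41.14 Gm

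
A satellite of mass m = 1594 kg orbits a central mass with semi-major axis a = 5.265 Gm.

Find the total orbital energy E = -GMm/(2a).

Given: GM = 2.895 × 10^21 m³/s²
a = 5.265 Gm = 5.265 × 10^9 m
GM = 2.895 × 10^21 m³/s²
2a = 1.053 × 10^10 m
GMm = 2.895 × 10^21 × 1594 = 4.61463 × 10^24 m³·kg/s²
E = −GMm/(2a) = -4.38236 × 10^14 J ≈ -438.2 TJ

Final answer: -438.2 TJ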